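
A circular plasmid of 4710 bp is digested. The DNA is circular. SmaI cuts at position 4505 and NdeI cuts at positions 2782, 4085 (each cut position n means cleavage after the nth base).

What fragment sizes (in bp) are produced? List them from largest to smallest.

Combined cut positions (sorted): 2782, 4085, 4505.
Circular molecule, 3 cuts → 3 fragments:
  4085 − 2782 = 1303 bp
  4505 − 4085 = 420 bp
  wrap: 4710 − 4505 + 2782 = 2987 bp
Sorted largest to smallest: 2987, 1303, 420 bp.

2987, 1303, 420 bp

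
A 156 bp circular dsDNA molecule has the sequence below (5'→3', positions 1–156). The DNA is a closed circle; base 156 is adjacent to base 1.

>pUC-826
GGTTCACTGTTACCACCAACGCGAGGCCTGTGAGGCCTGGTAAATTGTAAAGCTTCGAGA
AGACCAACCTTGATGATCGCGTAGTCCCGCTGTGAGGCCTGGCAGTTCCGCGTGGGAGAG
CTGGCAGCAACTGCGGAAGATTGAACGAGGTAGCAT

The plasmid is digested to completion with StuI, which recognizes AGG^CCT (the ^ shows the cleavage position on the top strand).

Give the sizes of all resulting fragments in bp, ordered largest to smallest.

85, 62, 9 bp

StuI sites (AGGCCT) start at positions 24, 33, 95.
StuI cuts after base 3 of each site, so after positions 26, 35, 97.
Circular molecule, 3 cuts → 3 fragments:
  27–35 → 9 bp
  36–97 → 62 bp
  98–156 then 1–26 → 59 + 26 = 85 bp
Sorted largest to smallest: 85, 62, 9 bp.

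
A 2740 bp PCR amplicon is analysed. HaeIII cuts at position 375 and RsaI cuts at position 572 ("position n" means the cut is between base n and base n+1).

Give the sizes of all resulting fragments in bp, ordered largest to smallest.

Combined cut positions (sorted): 375, 572.
Linear molecule, 2 cuts → 3 fragments:
  375 − 0 = 375 bp
  572 − 375 = 197 bp
  2740 − 572 = 2168 bp
Sorted largest to smallest: 2168, 375, 197 bp.

2168, 375, 197 bp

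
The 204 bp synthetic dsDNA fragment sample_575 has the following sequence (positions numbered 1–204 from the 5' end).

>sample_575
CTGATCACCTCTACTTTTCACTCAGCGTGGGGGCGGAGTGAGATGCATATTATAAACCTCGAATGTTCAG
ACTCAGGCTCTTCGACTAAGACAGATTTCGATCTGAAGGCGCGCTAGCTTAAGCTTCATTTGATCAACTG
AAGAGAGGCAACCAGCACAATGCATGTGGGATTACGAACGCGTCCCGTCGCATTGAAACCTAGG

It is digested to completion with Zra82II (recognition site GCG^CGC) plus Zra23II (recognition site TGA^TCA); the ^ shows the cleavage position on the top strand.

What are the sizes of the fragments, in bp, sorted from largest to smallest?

The Zra82II site (GCGCGC) starts at position 109.
Zra82II cuts after base 3 of each site, so after position 111.
Zra23II sites (TGATCA) start at positions 2, 131.
Zra23II cuts after base 3 of each site, so after positions 4, 133.
Combined cut positions: 4, 111, 133.
Linear molecule, 3 cuts → 4 fragments:
  1–4 → 4 bp
  5–111 → 107 bp
  112–133 → 22 bp
  134–204 → 71 bp
Sorted largest to smallest: 107, 71, 22, 4 bp.

107, 71, 22, 4 bp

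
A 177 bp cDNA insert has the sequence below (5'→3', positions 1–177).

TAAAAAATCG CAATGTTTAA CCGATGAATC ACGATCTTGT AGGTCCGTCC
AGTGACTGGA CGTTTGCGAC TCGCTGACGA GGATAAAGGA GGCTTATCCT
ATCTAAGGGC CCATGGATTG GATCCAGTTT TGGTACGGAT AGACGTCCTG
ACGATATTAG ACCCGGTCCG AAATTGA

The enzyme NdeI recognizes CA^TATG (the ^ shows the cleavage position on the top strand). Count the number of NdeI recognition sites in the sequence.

No occurrence of CATATG is present in the sequence.
NdeI does not cut: 0 sites.

0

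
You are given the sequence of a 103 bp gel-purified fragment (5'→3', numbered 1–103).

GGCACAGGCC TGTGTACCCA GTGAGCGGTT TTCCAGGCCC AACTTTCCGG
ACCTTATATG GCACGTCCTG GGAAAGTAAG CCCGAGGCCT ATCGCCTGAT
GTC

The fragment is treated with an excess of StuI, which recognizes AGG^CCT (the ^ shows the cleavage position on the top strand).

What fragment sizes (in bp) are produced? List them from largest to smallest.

StuI sites (AGGCCT) start at positions 6, 85.
StuI cuts after base 3 of each site, so after positions 8, 87.
Linear molecule, 2 cuts → 3 fragments:
  1–8 → 8 bp
  9–87 → 79 bp
  88–103 → 16 bp
Sorted largest to smallest: 79, 16, 8 bp.

79, 16, 8 bp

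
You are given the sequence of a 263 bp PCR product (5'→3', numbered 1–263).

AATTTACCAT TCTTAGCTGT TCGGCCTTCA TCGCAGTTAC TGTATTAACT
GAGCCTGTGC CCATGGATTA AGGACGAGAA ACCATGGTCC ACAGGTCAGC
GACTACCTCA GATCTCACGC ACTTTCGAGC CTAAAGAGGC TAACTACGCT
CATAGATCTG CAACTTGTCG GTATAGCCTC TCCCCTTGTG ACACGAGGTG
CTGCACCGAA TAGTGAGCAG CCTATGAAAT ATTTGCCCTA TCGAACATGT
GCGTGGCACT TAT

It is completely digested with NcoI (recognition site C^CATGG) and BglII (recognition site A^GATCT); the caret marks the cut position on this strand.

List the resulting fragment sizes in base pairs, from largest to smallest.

109, 61, 44, 28, 21 bp

NcoI sites (CCATGG) start at positions 61, 82.
NcoI cuts after the first base of each site, so after positions 61, 82.
BglII sites (AGATCT) start at positions 110, 154.
BglII cuts after the first base of each site, so after positions 110, 154.
Combined cut positions: 61, 82, 110, 154.
Linear molecule, 4 cuts → 5 fragments:
  1–61 → 61 bp
  62–82 → 21 bp
  83–110 → 28 bp
  111–154 → 44 bp
  155–263 → 109 bp
Sorted largest to smallest: 109, 61, 44, 28, 21 bp.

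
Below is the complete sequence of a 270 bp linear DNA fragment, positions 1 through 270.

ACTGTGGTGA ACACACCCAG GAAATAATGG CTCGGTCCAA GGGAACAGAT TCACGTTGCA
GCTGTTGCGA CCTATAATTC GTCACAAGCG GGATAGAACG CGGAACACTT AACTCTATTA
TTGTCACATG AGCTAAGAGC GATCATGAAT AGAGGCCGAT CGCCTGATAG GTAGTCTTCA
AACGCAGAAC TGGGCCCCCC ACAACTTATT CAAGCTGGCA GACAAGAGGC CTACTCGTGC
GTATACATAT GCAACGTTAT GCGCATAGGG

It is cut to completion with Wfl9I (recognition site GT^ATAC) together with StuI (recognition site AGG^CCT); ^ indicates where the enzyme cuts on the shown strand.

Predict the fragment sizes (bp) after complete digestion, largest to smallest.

The Wfl9I site (GTATAC) starts at position 241.
Wfl9I cuts after base 2 of each site, so after position 242.
The StuI site (AGGCCT) starts at position 227.
StuI cuts after base 3 of each site, so after position 229.
Combined cut positions: 229, 242.
Linear molecule, 2 cuts → 3 fragments:
  1–229 → 229 bp
  230–242 → 13 bp
  243–270 → 28 bp
Sorted largest to smallest: 229, 28, 13 bp.

229, 28, 13 bp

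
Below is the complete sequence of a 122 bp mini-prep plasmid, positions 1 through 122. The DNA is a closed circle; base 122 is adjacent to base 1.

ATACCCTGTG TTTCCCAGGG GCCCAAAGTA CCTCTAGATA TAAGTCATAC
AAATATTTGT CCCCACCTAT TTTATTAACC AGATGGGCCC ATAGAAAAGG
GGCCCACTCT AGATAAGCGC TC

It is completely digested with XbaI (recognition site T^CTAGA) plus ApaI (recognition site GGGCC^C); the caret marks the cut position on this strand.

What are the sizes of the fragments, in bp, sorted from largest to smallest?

56, 37, 15, 10, 4 bp

XbaI sites (TCTAGA) start at positions 33, 108.
XbaI cuts after the first base of each site, so after positions 33, 108.
ApaI sites (GGGCCC) start at positions 19, 85, 100.
ApaI cuts after base 5 of each site (before the last base), so after positions 23, 89, 104.
Combined cut positions: 23, 33, 89, 104, 108.
Circular molecule, 5 cuts → 5 fragments:
  24–33 → 10 bp
  34–89 → 56 bp
  90–104 → 15 bp
  105–108 → 4 bp
  109–122 then 1–23 → 14 + 23 = 37 bp
Sorted largest to smallest: 56, 37, 15, 10, 4 bp.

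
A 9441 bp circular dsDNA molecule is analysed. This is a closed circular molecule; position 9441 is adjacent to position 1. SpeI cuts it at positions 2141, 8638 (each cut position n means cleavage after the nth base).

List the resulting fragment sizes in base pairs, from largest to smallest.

Circular molecule, 2 cuts → 2 fragments:
  8638 − 2141 = 6497 bp
  wrap: 9441 − 8638 + 2141 = 2944 bp
Sorted largest to smallest: 6497, 2944 bp.

6497, 2944 bp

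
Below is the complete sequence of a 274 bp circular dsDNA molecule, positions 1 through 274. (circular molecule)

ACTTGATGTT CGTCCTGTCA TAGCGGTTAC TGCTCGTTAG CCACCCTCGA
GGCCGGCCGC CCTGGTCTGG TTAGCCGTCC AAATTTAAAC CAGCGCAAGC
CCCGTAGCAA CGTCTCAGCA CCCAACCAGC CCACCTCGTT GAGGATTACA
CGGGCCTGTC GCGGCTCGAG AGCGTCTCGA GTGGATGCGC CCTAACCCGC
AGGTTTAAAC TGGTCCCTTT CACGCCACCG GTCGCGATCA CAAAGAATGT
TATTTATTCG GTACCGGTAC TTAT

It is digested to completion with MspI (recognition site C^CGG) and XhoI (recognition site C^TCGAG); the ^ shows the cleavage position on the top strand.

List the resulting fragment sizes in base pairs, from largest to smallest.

112, 56, 52, 36, 11, 7 bp

MspI sites (CCGG) start at positions 53, 228, 264.
MspI cuts after the first base of each site, so after positions 53, 228, 264.
XhoI sites (CTCGAG) start at positions 46, 165, 176.
XhoI cuts after the first base of each site, so after positions 46, 165, 176.
Combined cut positions: 46, 53, 165, 176, 228, 264.
Circular molecule, 6 cuts → 6 fragments:
  47–53 → 7 bp
  54–165 → 112 bp
  166–176 → 11 bp
  177–228 → 52 bp
  229–264 → 36 bp
  265–274 then 1–46 → 10 + 46 = 56 bp
Sorted largest to smallest: 112, 56, 52, 36, 11, 7 bp.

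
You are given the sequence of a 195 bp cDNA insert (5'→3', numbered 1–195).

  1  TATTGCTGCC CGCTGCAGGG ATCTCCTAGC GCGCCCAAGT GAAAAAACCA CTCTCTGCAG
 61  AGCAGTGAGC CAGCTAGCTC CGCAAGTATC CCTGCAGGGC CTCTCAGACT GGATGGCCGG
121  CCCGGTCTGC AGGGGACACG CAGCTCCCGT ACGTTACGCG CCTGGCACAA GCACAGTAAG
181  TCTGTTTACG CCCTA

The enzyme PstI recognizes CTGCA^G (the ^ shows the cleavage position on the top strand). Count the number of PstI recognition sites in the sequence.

4

CTGCAG occurs starting at positions 13, 55, 92, 127.
PstI cuts at 4 sites.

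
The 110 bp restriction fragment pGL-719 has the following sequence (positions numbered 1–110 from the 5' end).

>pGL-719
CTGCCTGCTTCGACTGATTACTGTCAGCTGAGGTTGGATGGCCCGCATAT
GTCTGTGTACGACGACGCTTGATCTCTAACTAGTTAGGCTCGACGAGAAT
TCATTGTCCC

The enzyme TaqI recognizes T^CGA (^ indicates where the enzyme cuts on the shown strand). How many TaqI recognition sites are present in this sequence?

2

TCGA occurs starting at positions 10, 90.
TaqI cuts at 2 sites.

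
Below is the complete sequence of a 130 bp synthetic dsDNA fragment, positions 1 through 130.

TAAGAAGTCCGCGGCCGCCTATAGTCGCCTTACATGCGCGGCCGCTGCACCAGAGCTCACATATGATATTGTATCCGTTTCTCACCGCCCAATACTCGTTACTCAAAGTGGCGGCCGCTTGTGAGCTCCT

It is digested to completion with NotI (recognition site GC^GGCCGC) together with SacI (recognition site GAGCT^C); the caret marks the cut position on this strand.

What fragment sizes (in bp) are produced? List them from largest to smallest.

NotI sites (GCGGCCGC) start at positions 11, 38, 111.
NotI cuts after base 2 of each site, so after positions 12, 39, 112.
SacI sites (GAGCTC) start at positions 53, 123.
SacI cuts after base 5 of each site (before the last base), so after positions 57, 127.
Combined cut positions: 12, 39, 57, 112, 127.
Linear molecule, 5 cuts → 6 fragments:
  1–12 → 12 bp
  13–39 → 27 bp
  40–57 → 18 bp
  58–112 → 55 bp
  113–127 → 15 bp
  128–130 → 3 bp
Sorted largest to smallest: 55, 27, 18, 15, 12, 3 bp.

55, 27, 18, 15, 12, 3 bp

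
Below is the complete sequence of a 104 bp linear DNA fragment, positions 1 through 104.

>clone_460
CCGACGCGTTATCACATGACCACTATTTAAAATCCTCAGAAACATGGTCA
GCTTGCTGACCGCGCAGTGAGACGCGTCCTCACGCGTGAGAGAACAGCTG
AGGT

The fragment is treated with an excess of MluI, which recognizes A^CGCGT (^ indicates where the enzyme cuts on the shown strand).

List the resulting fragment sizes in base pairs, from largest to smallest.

MluI sites (ACGCGT) start at positions 4, 72, 82.
MluI cuts after the first base of each site, so after positions 4, 72, 82.
Linear molecule, 3 cuts → 4 fragments:
  1–4 → 4 bp
  5–72 → 68 bp
  73–82 → 10 bp
  83–104 → 22 bp
Sorted largest to smallest: 68, 22, 10, 4 bp.

68, 22, 10, 4 bp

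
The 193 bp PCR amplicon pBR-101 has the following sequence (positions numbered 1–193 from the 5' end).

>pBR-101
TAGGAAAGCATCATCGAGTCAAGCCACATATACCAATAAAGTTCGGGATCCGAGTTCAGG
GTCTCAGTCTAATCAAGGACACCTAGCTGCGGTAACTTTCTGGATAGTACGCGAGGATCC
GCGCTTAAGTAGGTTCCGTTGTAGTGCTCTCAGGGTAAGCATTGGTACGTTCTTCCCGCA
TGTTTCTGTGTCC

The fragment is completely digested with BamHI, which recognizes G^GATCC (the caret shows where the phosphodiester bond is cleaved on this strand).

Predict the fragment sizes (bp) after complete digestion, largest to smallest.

BamHI sites (GGATCC) start at positions 46, 115.
BamHI cuts after the first base of each site, so after positions 46, 115.
Linear molecule, 2 cuts → 3 fragments:
  1–46 → 46 bp
  47–115 → 69 bp
  116–193 → 78 bp
Sorted largest to smallest: 78, 69, 46 bp.

78, 69, 46 bp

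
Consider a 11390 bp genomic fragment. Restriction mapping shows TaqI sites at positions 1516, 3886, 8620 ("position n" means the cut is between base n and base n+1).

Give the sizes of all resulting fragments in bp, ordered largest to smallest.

Linear molecule, 3 cuts → 4 fragments:
  1516 − 0 = 1516 bp
  3886 − 1516 = 2370 bp
  8620 − 3886 = 4734 bp
  11390 − 8620 = 2770 bp
Sorted largest to smallest: 4734, 2770, 2370, 1516 bp.

4734, 2770, 2370, 1516 bp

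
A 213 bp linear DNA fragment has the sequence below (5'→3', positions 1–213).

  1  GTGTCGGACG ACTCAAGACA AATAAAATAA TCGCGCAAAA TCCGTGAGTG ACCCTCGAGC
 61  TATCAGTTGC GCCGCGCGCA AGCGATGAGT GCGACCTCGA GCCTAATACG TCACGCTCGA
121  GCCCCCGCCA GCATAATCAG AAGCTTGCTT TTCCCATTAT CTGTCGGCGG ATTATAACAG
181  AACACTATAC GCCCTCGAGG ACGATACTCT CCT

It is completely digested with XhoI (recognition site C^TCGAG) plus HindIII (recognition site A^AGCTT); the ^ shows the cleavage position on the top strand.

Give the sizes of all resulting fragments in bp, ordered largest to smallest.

XhoI sites (CTCGAG) start at positions 54, 96, 116, 194.
XhoI cuts after the first base of each site, so after positions 54, 96, 116, 194.
The HindIII site (AAGCTT) starts at position 141.
HindIII cuts after the first base of each site, so after position 141.
Combined cut positions: 54, 96, 116, 141, 194.
Linear molecule, 5 cuts → 6 fragments:
  1–54 → 54 bp
  55–96 → 42 bp
  97–116 → 20 bp
  117–141 → 25 bp
  142–194 → 53 bp
  195–213 → 19 bp
Sorted largest to smallest: 54, 53, 42, 25, 20, 19 bp.

54, 53, 42, 25, 20, 19 bp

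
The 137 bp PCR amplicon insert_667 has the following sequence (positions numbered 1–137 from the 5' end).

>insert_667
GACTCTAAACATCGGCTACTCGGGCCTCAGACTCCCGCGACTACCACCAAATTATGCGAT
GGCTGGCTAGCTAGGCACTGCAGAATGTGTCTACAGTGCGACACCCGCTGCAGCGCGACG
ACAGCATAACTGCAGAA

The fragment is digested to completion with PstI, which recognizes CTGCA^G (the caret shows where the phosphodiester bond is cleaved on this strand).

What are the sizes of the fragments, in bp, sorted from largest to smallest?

PstI sites (CTGCAG) start at positions 78, 108, 130.
PstI cuts after base 5 of each site (before the last base), so after positions 82, 112, 134.
Linear molecule, 3 cuts → 4 fragments:
  1–82 → 82 bp
  83–112 → 30 bp
  113–134 → 22 bp
  135–137 → 3 bp
Sorted largest to smallest: 82, 30, 22, 3 bp.

82, 30, 22, 3 bp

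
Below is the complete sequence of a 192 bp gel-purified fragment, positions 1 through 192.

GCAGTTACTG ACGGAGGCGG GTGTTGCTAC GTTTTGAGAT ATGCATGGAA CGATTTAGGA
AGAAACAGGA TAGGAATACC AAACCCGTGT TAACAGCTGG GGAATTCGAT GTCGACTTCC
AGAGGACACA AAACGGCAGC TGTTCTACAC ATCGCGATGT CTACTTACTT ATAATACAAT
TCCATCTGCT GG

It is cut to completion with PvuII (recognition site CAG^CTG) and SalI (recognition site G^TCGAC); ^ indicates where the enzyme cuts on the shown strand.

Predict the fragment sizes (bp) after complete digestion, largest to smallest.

96, 53, 28, 15 bp

PvuII sites (CAGCTG) start at positions 94, 137.
PvuII cuts after base 3 of each site, so after positions 96, 139.
The SalI site (GTCGAC) starts at position 111.
SalI cuts after the first base of each site, so after position 111.
Combined cut positions: 96, 111, 139.
Linear molecule, 3 cuts → 4 fragments:
  1–96 → 96 bp
  97–111 → 15 bp
  112–139 → 28 bp
  140–192 → 53 bp
Sorted largest to smallest: 96, 53, 28, 15 bp.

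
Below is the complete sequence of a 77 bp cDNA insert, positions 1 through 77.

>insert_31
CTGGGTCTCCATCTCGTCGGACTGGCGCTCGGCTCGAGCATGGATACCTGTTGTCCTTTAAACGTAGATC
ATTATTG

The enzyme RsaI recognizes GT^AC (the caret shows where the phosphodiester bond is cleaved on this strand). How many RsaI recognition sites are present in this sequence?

No occurrence of GTAC is present in the sequence.
RsaI does not cut: 0 sites.

0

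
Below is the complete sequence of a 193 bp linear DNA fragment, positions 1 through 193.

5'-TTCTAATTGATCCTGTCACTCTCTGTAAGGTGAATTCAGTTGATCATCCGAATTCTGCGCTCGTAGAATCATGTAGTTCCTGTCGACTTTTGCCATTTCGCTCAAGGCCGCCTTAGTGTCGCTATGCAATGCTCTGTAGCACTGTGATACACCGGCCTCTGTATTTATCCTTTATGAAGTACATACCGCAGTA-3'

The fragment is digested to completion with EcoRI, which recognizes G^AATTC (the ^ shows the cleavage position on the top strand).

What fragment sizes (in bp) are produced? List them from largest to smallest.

143, 32, 18 bp

EcoRI sites (GAATTC) start at positions 32, 50.
EcoRI cuts after the first base of each site, so after positions 32, 50.
Linear molecule, 2 cuts → 3 fragments:
  1–32 → 32 bp
  33–50 → 18 bp
  51–193 → 143 bp
Sorted largest to smallest: 143, 32, 18 bp.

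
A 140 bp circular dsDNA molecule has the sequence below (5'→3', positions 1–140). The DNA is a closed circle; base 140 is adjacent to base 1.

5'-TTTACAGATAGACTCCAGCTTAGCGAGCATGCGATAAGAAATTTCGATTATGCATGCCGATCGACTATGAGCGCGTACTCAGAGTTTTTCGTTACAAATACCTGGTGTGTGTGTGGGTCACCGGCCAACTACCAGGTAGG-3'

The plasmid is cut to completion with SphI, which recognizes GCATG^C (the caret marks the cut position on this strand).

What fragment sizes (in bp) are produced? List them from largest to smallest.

115, 25 bp

SphI sites (GCATGC) start at positions 27, 52.
SphI cuts after base 5 of each site (before the last base), so after positions 31, 56.
Circular molecule, 2 cuts → 2 fragments:
  32–56 → 25 bp
  57–140 then 1–31 → 84 + 31 = 115 bp
Sorted largest to smallest: 115, 25 bp.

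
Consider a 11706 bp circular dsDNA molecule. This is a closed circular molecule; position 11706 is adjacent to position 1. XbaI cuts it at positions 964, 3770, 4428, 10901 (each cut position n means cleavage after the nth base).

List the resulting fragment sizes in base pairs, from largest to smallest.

6473, 2806, 1769, 658 bp

Circular molecule, 4 cuts → 4 fragments:
  3770 − 964 = 2806 bp
  4428 − 3770 = 658 bp
  10901 − 4428 = 6473 bp
  wrap: 11706 − 10901 + 964 = 1769 bp
Sorted largest to smallest: 6473, 2806, 1769, 658 bp.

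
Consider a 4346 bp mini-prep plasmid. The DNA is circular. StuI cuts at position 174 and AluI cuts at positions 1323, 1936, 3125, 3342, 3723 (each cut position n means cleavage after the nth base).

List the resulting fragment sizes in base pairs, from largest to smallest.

Combined cut positions (sorted): 174, 1323, 1936, 3125, 3342, 3723.
Circular molecule, 6 cuts → 6 fragments:
  1323 − 174 = 1149 bp
  1936 − 1323 = 613 bp
  3125 − 1936 = 1189 bp
  3342 − 3125 = 217 bp
  3723 − 3342 = 381 bp
  wrap: 4346 − 3723 + 174 = 797 bp
Sorted largest to smallest: 1189, 1149, 797, 613, 381, 217 bp.

1189, 1149, 797, 613, 381, 217 bp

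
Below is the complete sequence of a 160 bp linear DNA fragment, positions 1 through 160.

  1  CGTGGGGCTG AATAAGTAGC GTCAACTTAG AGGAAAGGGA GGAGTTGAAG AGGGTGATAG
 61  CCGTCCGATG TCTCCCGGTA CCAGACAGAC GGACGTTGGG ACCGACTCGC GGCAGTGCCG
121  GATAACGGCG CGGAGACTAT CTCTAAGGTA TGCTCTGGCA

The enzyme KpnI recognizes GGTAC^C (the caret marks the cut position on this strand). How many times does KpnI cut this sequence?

1

GGTACC occurs starting at position 77.
KpnI cuts at 1 site.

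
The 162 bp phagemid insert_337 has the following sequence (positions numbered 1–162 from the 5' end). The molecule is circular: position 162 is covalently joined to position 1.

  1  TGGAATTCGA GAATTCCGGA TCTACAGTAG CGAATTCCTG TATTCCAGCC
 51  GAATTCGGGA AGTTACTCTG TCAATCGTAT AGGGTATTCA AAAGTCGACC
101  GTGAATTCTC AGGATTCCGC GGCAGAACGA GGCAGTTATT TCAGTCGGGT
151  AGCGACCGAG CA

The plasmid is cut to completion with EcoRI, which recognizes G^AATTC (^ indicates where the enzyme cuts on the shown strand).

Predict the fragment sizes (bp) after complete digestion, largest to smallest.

EcoRI sites (GAATTC) start at positions 3, 11, 32, 51, 103.
EcoRI cuts after the first base of each site, so after positions 3, 11, 32, 51, 103.
Circular molecule, 5 cuts → 5 fragments:
  4–11 → 8 bp
  12–32 → 21 bp
  33–51 → 19 bp
  52–103 → 52 bp
  104–162 then 1–3 → 59 + 3 = 62 bp
Sorted largest to smallest: 62, 52, 21, 19, 8 bp.

62, 52, 21, 19, 8 bp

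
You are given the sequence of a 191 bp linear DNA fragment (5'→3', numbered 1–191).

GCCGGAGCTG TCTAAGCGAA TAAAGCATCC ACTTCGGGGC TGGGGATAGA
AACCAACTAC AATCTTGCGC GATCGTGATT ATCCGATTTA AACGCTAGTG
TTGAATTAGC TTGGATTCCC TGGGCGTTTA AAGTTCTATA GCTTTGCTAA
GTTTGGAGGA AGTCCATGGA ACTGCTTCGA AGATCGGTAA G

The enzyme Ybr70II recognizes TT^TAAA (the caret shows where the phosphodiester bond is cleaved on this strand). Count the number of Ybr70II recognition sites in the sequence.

TTTAAA occurs starting at positions 87, 127.
Ybr70II cuts at 2 sites.

2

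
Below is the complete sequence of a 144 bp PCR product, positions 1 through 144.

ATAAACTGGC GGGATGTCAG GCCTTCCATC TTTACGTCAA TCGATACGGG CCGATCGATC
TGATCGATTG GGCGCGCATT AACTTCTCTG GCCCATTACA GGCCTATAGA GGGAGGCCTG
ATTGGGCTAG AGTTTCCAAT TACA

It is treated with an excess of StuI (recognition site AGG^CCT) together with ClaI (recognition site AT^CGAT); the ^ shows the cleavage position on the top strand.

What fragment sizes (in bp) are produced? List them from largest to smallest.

StuI sites (AGGCCT) start at positions 19, 100, 114.
StuI cuts after base 3 of each site, so after positions 21, 102, 116.
ClaI sites (ATCGAT) start at positions 40, 54, 63.
ClaI cuts after base 2 of each site, so after positions 41, 55, 64.
Combined cut positions: 21, 41, 55, 64, 102, 116.
Linear molecule, 6 cuts → 7 fragments:
  1–21 → 21 bp
  22–41 → 20 bp
  42–55 → 14 bp
  56–64 → 9 bp
  65–102 → 38 bp
  103–116 → 14 bp
  117–144 → 28 bp
Sorted largest to smallest: 38, 28, 21, 20, 14, 14, 9 bp.

38, 28, 21, 20, 14, 14, 9 bp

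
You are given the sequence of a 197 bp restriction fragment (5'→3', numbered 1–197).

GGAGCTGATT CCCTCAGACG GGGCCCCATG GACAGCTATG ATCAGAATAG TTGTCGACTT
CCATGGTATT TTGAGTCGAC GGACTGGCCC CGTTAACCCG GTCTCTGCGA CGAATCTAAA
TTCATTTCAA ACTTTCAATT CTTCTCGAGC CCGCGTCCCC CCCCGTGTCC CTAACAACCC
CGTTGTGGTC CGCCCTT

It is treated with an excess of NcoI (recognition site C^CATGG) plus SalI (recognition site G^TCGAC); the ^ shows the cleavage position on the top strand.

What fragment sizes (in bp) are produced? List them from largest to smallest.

122, 27, 26, 14, 8 bp

NcoI sites (CCATGG) start at positions 26, 61.
NcoI cuts after the first base of each site, so after positions 26, 61.
SalI sites (GTCGAC) start at positions 53, 75.
SalI cuts after the first base of each site, so after positions 53, 75.
Combined cut positions: 26, 53, 61, 75.
Linear molecule, 4 cuts → 5 fragments:
  1–26 → 26 bp
  27–53 → 27 bp
  54–61 → 8 bp
  62–75 → 14 bp
  76–197 → 122 bp
Sorted largest to smallest: 122, 27, 26, 14, 8 bp.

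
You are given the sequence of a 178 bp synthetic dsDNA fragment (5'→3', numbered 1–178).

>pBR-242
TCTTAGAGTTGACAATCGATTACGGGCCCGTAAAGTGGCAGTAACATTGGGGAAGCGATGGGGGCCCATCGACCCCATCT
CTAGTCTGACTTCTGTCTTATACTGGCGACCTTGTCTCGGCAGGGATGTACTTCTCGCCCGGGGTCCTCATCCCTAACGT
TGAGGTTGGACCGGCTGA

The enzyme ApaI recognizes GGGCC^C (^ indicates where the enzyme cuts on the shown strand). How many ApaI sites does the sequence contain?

2

GGGCCC occurs starting at positions 24, 62.
ApaI cuts at 2 sites.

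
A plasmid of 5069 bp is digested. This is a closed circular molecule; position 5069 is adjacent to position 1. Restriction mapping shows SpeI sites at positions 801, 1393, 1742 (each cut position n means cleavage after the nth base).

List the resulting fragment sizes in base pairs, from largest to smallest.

Circular molecule, 3 cuts → 3 fragments:
  1393 − 801 = 592 bp
  1742 − 1393 = 349 bp
  wrap: 5069 − 1742 + 801 = 4128 bp
Sorted largest to smallest: 4128, 592, 349 bp.

4128, 592, 349 bp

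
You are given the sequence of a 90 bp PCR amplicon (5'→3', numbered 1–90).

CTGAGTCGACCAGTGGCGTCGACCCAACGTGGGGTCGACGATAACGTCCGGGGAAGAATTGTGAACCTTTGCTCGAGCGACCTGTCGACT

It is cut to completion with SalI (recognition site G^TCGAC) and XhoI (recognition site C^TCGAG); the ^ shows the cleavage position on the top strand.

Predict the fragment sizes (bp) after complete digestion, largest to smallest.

SalI sites (GTCGAC) start at positions 5, 18, 34, 84.
SalI cuts after the first base of each site, so after positions 5, 18, 34, 84.
The XhoI site (CTCGAG) starts at position 72.
XhoI cuts after the first base of each site, so after position 72.
Combined cut positions: 5, 18, 34, 72, 84.
Linear molecule, 5 cuts → 6 fragments:
  1–5 → 5 bp
  6–18 → 13 bp
  19–34 → 16 bp
  35–72 → 38 bp
  73–84 → 12 bp
  85–90 → 6 bp
Sorted largest to smallest: 38, 16, 13, 12, 6, 5 bp.

38, 16, 13, 12, 6, 5 bp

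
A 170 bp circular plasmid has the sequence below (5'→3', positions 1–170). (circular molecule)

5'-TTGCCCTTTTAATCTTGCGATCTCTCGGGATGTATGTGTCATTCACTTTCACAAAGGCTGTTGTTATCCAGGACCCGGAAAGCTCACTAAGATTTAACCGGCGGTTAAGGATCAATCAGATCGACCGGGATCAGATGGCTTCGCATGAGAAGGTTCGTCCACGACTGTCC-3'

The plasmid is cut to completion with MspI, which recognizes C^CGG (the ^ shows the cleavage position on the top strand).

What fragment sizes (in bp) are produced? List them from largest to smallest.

MspI sites (CCGG) start at positions 75, 98, 125.
MspI cuts after the first base of each site, so after positions 75, 98, 125.
Circular molecule, 3 cuts → 3 fragments:
  76–98 → 23 bp
  99–125 → 27 bp
  126–170 then 1–75 → 45 + 75 = 120 bp
Sorted largest to smallest: 120, 27, 23 bp.

120, 27, 23 bp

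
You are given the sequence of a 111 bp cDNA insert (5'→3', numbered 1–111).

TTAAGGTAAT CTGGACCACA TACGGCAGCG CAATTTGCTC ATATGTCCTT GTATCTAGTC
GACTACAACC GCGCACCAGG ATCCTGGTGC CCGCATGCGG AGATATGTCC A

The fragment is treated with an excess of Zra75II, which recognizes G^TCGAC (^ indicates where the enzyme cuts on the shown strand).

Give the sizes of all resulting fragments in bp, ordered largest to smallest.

The Zra75II site (GTCGAC) starts at position 58.
Zra75II cuts after the first base of each site, so after position 58.
Linear molecule, 1 cut → 2 fragments:
  1–58 → 58 bp
  59–111 → 53 bp
Sorted largest to smallest: 58, 53 bp.

58, 53 bp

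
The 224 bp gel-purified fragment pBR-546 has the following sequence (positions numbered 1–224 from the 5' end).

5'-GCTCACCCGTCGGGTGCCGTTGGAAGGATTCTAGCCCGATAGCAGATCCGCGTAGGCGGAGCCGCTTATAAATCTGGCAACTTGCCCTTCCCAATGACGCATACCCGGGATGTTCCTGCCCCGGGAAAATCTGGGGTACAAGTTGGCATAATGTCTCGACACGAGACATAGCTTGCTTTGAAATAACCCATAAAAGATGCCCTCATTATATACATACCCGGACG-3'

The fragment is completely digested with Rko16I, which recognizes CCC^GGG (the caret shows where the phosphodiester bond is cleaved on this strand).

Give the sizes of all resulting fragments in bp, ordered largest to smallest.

Rko16I sites (CCCGGG) start at positions 104, 120.
Rko16I cuts after base 3 of each site, so after positions 106, 122.
Linear molecule, 2 cuts → 3 fragments:
  1–106 → 106 bp
  107–122 → 16 bp
  123–224 → 102 bp
Sorted largest to smallest: 106, 102, 16 bp.

106, 102, 16 bp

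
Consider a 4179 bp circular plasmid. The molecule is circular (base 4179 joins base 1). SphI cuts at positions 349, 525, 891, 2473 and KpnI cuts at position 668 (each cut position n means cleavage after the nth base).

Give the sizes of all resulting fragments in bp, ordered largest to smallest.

2055, 1582, 223, 176, 143 bp

Combined cut positions (sorted): 349, 525, 668, 891, 2473.
Circular molecule, 5 cuts → 5 fragments:
  525 − 349 = 176 bp
  668 − 525 = 143 bp
  891 − 668 = 223 bp
  2473 − 891 = 1582 bp
  wrap: 4179 − 2473 + 349 = 2055 bp
Sorted largest to smallest: 2055, 1582, 223, 176, 143 bp.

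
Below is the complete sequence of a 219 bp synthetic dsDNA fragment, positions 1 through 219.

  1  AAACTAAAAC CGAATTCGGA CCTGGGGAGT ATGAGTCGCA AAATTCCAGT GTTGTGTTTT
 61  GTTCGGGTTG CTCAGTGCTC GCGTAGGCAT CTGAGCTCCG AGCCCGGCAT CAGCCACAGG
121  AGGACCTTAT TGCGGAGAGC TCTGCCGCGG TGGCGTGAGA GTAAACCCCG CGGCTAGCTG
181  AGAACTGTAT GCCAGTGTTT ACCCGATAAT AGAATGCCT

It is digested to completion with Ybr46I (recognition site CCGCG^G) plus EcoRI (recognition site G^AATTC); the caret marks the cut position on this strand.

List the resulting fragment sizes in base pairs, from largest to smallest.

137, 47, 23, 12 bp

Ybr46I sites (CCGCGG) start at positions 145, 168.
Ybr46I cuts after base 5 of each site (before the last base), so after positions 149, 172.
The EcoRI site (GAATTC) starts at position 12.
EcoRI cuts after the first base of each site, so after position 12.
Combined cut positions: 12, 149, 172.
Linear molecule, 3 cuts → 4 fragments:
  1–12 → 12 bp
  13–149 → 137 bp
  150–172 → 23 bp
  173–219 → 47 bp
Sorted largest to smallest: 137, 47, 23, 12 bp.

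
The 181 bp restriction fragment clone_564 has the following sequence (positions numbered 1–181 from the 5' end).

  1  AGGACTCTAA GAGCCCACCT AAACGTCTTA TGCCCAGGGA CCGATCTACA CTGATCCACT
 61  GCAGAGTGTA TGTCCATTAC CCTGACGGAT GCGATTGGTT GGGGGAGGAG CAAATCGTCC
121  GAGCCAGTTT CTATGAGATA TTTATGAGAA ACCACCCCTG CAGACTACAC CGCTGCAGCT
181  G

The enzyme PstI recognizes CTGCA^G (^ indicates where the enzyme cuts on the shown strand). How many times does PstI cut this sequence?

CTGCAG occurs starting at positions 59, 158, 173.
PstI cuts at 3 sites.

3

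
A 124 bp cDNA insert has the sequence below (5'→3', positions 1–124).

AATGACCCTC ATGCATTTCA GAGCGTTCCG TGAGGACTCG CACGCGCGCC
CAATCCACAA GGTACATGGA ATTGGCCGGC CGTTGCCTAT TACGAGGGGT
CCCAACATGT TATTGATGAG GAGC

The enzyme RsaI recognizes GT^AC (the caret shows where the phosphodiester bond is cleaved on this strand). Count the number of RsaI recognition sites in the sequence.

1

GTAC occurs starting at position 62.
RsaI cuts at 1 site.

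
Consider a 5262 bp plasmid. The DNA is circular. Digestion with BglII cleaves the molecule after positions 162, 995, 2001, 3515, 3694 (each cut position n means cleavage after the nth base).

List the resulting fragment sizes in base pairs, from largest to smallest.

1730, 1514, 1006, 833, 179 bp

Circular molecule, 5 cuts → 5 fragments:
  995 − 162 = 833 bp
  2001 − 995 = 1006 bp
  3515 − 2001 = 1514 bp
  3694 − 3515 = 179 bp
  wrap: 5262 − 3694 + 162 = 1730 bp
Sorted largest to smallest: 1730, 1514, 1006, 833, 179 bp.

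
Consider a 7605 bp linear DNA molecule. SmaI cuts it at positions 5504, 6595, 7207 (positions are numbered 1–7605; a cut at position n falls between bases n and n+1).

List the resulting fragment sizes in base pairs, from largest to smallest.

Linear molecule, 3 cuts → 4 fragments:
  5504 − 0 = 5504 bp
  6595 − 5504 = 1091 bp
  7207 − 6595 = 612 bp
  7605 − 7207 = 398 bp
Sorted largest to smallest: 5504, 1091, 612, 398 bp.

5504, 1091, 612, 398 bp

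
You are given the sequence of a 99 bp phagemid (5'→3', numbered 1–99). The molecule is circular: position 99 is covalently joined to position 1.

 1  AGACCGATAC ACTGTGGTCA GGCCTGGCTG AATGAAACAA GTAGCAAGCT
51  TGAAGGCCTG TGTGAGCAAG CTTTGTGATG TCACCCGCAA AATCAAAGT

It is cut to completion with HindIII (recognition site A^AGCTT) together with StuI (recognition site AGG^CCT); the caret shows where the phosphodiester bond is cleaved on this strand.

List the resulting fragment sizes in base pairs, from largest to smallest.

53, 24, 12, 10 bp

HindIII sites (AAGCTT) start at positions 46, 68.
HindIII cuts after the first base of each site, so after positions 46, 68.
StuI sites (AGGCCT) start at positions 20, 54.
StuI cuts after base 3 of each site, so after positions 22, 56.
Combined cut positions: 22, 46, 56, 68.
Circular molecule, 4 cuts → 4 fragments:
  23–46 → 24 bp
  47–56 → 10 bp
  57–68 → 12 bp
  69–99 then 1–22 → 31 + 22 = 53 bp
Sorted largest to smallest: 53, 24, 12, 10 bp.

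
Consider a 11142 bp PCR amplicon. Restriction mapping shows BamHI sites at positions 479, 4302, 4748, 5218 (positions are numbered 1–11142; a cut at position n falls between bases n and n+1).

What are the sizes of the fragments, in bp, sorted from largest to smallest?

5924, 3823, 479, 470, 446 bp

Linear molecule, 4 cuts → 5 fragments:
  479 − 0 = 479 bp
  4302 − 479 = 3823 bp
  4748 − 4302 = 446 bp
  5218 − 4748 = 470 bp
  11142 − 5218 = 5924 bp
Sorted largest to smallest: 5924, 3823, 479, 470, 446 bp.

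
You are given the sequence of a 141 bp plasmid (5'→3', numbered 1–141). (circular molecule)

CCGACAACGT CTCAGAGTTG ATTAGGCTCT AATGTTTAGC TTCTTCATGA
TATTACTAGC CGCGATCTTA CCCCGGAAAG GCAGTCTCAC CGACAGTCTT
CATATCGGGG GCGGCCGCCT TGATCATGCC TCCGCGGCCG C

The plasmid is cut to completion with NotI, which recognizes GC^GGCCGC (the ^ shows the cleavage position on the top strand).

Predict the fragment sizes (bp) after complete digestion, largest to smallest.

118, 23 bp

NotI sites (GCGGCCGC) start at positions 111, 134.
NotI cuts after base 2 of each site, so after positions 112, 135.
Circular molecule, 2 cuts → 2 fragments:
  113–135 → 23 bp
  136–141 then 1–112 → 6 + 112 = 118 bp
Sorted largest to smallest: 118, 23 bp.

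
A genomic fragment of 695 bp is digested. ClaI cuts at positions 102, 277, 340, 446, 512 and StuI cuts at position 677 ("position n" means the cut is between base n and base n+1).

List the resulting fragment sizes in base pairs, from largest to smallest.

Combined cut positions (sorted): 102, 277, 340, 446, 512, 677.
Linear molecule, 6 cuts → 7 fragments:
  102 − 0 = 102 bp
  277 − 102 = 175 bp
  340 − 277 = 63 bp
  446 − 340 = 106 bp
  512 − 446 = 66 bp
  677 − 512 = 165 bp
  695 − 677 = 18 bp
Sorted largest to smallest: 175, 165, 106, 102, 66, 63, 18 bp.

175, 165, 106, 102, 66, 63, 18 bp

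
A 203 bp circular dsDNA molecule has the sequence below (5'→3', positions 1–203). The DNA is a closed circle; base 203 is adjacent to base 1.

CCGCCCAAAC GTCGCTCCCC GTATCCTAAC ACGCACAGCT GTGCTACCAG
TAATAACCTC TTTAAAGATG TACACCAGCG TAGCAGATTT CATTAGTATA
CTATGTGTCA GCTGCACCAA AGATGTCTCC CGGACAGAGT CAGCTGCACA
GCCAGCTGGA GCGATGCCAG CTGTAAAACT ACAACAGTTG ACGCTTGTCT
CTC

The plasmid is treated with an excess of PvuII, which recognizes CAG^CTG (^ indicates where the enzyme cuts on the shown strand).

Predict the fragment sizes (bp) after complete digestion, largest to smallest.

73, 71, 32, 15, 12 bp

PvuII sites (CAGCTG) start at positions 36, 109, 141, 153, 168.
PvuII cuts after base 3 of each site, so after positions 38, 111, 143, 155, 170.
Circular molecule, 5 cuts → 5 fragments:
  39–111 → 73 bp
  112–143 → 32 bp
  144–155 → 12 bp
  156–170 → 15 bp
  171–203 then 1–38 → 33 + 38 = 71 bp
Sorted largest to smallest: 73, 71, 32, 15, 12 bp.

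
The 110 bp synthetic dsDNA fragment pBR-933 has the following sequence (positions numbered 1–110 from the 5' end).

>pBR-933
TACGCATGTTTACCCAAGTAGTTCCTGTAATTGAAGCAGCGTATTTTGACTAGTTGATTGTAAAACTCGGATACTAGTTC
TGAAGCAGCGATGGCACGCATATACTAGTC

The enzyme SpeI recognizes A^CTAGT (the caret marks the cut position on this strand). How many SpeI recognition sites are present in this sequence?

3

ACTAGT occurs starting at positions 49, 73, 104.
SpeI cuts at 3 sites.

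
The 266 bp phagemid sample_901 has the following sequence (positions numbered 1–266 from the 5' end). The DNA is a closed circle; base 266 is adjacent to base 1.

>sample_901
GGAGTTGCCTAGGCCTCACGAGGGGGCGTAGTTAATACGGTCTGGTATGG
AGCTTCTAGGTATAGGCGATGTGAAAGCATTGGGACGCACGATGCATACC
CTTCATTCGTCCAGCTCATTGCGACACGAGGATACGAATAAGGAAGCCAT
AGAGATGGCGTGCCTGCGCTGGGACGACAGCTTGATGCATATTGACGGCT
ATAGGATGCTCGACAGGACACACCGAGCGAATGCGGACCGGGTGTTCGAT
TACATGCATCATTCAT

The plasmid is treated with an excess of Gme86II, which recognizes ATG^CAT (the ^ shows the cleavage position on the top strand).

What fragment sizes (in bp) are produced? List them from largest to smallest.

Gme86II sites (ATGCAT) start at positions 92, 185, 254.
Gme86II cuts after base 3 of each site, so after positions 94, 187, 256.
Circular molecule, 3 cuts → 3 fragments:
  95–187 → 93 bp
  188–256 → 69 bp
  257–266 then 1–94 → 10 + 94 = 104 bp
Sorted largest to smallest: 104, 93, 69 bp.

104, 93, 69 bp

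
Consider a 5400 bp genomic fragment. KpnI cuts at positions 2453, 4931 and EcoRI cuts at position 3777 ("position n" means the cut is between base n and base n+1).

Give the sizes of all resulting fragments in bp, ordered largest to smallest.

Combined cut positions (sorted): 2453, 3777, 4931.
Linear molecule, 3 cuts → 4 fragments:
  2453 − 0 = 2453 bp
  3777 − 2453 = 1324 bp
  4931 − 3777 = 1154 bp
  5400 − 4931 = 469 bp
Sorted largest to smallest: 2453, 1324, 1154, 469 bp.

2453, 1324, 1154, 469 bp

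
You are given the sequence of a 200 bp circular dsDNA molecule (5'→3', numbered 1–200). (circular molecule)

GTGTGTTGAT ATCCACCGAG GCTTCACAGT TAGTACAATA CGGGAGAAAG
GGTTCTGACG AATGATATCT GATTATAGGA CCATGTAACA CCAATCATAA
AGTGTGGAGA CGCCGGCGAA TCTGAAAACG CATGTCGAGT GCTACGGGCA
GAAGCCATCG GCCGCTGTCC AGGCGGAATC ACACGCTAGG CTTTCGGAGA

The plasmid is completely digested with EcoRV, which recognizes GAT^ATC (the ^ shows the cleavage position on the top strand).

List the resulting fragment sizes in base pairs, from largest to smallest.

144, 56 bp

EcoRV sites (GATATC) start at positions 8, 64.
EcoRV cuts after base 3 of each site, so after positions 10, 66.
Circular molecule, 2 cuts → 2 fragments:
  11–66 → 56 bp
  67–200 then 1–10 → 134 + 10 = 144 bp
Sorted largest to smallest: 144, 56 bp.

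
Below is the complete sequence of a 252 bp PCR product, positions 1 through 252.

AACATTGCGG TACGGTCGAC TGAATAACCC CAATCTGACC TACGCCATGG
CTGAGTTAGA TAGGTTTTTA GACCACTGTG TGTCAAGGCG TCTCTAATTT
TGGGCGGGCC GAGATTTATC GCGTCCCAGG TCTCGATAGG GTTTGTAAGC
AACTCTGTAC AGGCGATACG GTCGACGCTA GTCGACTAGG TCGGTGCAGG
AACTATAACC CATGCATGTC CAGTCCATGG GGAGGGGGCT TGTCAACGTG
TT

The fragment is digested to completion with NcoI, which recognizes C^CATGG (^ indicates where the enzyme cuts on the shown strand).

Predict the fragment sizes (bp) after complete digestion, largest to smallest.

180, 45, 27 bp

NcoI sites (CCATGG) start at positions 45, 225.
NcoI cuts after the first base of each site, so after positions 45, 225.
Linear molecule, 2 cuts → 3 fragments:
  1–45 → 45 bp
  46–225 → 180 bp
  226–252 → 27 bp
Sorted largest to smallest: 180, 45, 27 bp.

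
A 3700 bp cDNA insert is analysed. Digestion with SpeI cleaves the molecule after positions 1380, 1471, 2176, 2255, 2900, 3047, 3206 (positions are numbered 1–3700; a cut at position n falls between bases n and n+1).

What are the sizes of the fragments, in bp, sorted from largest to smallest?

Linear molecule, 7 cuts → 8 fragments:
  1380 − 0 = 1380 bp
  1471 − 1380 = 91 bp
  2176 − 1471 = 705 bp
  2255 − 2176 = 79 bp
  2900 − 2255 = 645 bp
  3047 − 2900 = 147 bp
  3206 − 3047 = 159 bp
  3700 − 3206 = 494 bp
Sorted largest to smallest: 1380, 705, 645, 494, 159, 147, 91, 79 bp.

1380, 705, 645, 494, 159, 147, 91, 79 bp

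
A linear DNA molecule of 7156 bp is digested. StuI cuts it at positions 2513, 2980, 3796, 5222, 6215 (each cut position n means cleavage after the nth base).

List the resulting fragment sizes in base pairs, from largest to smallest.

Linear molecule, 5 cuts → 6 fragments:
  2513 − 0 = 2513 bp
  2980 − 2513 = 467 bp
  3796 − 2980 = 816 bp
  5222 − 3796 = 1426 bp
  6215 − 5222 = 993 bp
  7156 − 6215 = 941 bp
Sorted largest to smallest: 2513, 1426, 993, 941, 816, 467 bp.

2513, 1426, 993, 941, 816, 467 bp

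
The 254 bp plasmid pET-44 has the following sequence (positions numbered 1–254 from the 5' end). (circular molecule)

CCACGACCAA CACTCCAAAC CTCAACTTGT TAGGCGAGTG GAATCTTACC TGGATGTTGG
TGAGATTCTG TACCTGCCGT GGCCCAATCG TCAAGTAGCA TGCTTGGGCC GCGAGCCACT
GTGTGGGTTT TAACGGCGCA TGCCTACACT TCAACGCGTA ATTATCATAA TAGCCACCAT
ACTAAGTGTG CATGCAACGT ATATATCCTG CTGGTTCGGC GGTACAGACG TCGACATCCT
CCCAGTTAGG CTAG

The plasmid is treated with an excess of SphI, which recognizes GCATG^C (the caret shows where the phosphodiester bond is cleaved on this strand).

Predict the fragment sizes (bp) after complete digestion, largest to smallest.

SphI sites (GCATGC) start at positions 98, 138, 190.
SphI cuts after base 5 of each site (before the last base), so after positions 102, 142, 194.
Circular molecule, 3 cuts → 3 fragments:
  103–142 → 40 bp
  143–194 → 52 bp
  195–254 then 1–102 → 60 + 102 = 162 bp
Sorted largest to smallest: 162, 52, 40 bp.

162, 52, 40 bp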